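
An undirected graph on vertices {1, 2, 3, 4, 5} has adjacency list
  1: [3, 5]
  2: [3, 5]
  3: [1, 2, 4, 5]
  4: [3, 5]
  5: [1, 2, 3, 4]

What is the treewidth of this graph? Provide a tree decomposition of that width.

Treewidth 2.
One optimal decomposition is:
Bags: B1 = {3, 4, 5}  B2 = {2, 3, 5}  B3 = {1, 3, 5}
Tree: B1–B2, B1–B3

The largest bag has 3 vertices, giving width 2; this decomposition certifies tw(G) ≤ 2. Conversely, {1, 3, 5} is a clique of size 3, and the vertices of any clique must share a bag in every tree decomposition; so some bag has ≥ 3 vertices and tw(G) ≥ 2. Therefore the treewidth is 2.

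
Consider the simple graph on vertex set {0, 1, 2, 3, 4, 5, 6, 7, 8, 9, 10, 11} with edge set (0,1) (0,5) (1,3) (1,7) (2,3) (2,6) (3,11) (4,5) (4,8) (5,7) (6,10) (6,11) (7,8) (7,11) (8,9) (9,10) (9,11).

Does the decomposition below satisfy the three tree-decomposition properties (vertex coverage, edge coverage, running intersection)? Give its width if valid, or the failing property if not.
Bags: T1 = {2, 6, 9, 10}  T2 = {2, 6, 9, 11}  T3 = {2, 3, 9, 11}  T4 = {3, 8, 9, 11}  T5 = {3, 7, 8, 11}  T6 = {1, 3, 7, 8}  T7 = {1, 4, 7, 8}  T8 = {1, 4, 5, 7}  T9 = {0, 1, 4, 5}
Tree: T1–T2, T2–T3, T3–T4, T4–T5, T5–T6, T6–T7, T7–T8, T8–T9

Checking the three conditions: (i) the bags cover all of {0, 1, 2, 3, 4, 5, 6, 7, 8, 9, 10, 11}; (ii) for each edge, some bag contains both endpoints; (iii) the bags containing any fixed vertex form a subtree. All hold, so the decomposition is valid with width 4 − 1 = 3.

Yes; width 3.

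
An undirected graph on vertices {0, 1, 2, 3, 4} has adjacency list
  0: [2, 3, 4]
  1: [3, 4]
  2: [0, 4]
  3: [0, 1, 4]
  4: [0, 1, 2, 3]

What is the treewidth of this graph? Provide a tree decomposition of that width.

Treewidth 2.
Bags: B1 = {1, 3, 4}  B2 = {0, 3, 4}  B3 = {0, 2, 4}
Tree: B1–B2, B2–B3

Each bag holds 3 vertices, so the decomposition has width 2, which upper-bounds the treewidth. On the other hand G contains the 3-clique {0, 2, 4}. A clique must lie in a single bag of any decomposition, so no decomposition can have width below 2. Therefore the treewidth is 2.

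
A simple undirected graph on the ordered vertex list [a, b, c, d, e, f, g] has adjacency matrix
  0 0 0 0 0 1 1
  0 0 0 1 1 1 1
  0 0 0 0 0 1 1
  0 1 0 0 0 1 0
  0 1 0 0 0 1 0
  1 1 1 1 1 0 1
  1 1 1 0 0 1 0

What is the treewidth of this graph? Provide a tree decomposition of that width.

Every bag has size at most 3, so the width is 3 − 1 = 2 and tw(G) ≤ 2. On the other hand G contains the 3-clique {b, d, f}. A clique must lie in a single bag of any decomposition, so no decomposition can have width below 2. Hence tw(G) = 2 exactly.

Treewidth 2.
Bags: B1 = {b, f, g}  B2 = {b, d, f}  B3 = {b, e, f}  B4 = {a, f, g}  B5 = {c, f, g}
Tree: B1–B2, B2–B3, B1–B4, B4–B5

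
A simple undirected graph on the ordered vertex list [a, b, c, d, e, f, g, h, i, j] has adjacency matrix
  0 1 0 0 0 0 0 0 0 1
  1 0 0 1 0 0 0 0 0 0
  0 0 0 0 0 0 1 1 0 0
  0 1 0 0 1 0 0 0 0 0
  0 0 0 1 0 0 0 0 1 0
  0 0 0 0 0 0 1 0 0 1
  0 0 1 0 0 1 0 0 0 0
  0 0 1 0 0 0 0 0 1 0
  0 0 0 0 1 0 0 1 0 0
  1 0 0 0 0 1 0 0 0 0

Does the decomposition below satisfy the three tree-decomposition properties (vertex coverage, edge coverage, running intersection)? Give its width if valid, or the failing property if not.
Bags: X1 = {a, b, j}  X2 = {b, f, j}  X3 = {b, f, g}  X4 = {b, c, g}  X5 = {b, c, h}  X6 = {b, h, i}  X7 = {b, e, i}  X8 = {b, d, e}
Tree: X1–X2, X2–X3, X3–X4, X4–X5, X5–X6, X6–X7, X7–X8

Yes; width 2.

Every vertex of G appears in some bag (union = {a, b, c, d, e, f, g, h, i, j}); every edge is covered by a bag; and for each vertex v the set of bags containing v is connected in the bag tree. The decomposition is therefore valid. The largest bag has 3 vertices, so the width is 2.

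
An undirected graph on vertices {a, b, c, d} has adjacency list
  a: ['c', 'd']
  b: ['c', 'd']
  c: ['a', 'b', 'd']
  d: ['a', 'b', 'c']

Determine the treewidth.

A width-2 tree decomposition is:
Bags: B1 = {a, c, d}  B2 = {b, c, d}
Tree: B1–B2
The largest bag has 3 vertices, giving width 2; this decomposition certifies tw(G) ≤ 2. For the lower bound, the 3 vertices {a, c, d} are pairwise adjacent, and any tree decomposition puts a clique entirely inside one bag — forcing width ≥ 2. Combining the bounds, tw(G) = 2.

2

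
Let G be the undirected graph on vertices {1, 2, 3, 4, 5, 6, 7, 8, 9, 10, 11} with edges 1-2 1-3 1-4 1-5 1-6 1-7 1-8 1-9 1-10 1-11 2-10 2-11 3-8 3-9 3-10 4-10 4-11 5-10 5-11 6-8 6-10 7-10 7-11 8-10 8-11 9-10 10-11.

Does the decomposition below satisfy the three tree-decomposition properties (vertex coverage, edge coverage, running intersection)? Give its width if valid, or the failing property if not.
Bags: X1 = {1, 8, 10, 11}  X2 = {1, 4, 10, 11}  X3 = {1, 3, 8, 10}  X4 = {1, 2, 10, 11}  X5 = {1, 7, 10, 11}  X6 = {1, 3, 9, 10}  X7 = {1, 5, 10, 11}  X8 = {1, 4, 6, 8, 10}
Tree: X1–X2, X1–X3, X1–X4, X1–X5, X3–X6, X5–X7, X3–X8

No — bags containing vertex 4 are not connected in the tree.

A tree decomposition must satisfy three properties: every vertex lies in some bag; for every edge, both endpoints lie together in some bag; and for every vertex, the bags containing it form a connected subtree. Here bags containing vertex 4 are not connected in the tree, so the decomposition is invalid.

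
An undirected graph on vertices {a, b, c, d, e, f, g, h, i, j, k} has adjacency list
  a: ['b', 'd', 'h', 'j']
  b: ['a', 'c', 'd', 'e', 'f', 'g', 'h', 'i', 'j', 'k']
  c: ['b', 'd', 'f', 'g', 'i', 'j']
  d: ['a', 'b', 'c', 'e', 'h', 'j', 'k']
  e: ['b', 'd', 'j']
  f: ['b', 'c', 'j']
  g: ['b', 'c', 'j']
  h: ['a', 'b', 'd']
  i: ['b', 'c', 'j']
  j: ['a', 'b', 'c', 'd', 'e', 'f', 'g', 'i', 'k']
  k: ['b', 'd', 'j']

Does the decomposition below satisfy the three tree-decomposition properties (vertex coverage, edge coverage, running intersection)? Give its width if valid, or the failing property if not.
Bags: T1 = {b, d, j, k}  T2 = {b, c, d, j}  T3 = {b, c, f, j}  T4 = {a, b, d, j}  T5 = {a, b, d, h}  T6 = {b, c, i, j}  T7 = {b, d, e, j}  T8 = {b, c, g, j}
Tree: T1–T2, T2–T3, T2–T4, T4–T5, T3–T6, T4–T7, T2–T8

Vertex coverage: the bags together contain {a, b, c, d, e, f, g, h, i, j, k}, the full vertex set. Edge coverage: each edge of G has both endpoints in at least one bag. Running intersection: for every vertex, the bags containing it form a connected subtree. All three properties hold, so this is a valid tree decomposition of width max|bag| − 1 = 3, and hence tw(G) ≤ 3.

Yes; width 3.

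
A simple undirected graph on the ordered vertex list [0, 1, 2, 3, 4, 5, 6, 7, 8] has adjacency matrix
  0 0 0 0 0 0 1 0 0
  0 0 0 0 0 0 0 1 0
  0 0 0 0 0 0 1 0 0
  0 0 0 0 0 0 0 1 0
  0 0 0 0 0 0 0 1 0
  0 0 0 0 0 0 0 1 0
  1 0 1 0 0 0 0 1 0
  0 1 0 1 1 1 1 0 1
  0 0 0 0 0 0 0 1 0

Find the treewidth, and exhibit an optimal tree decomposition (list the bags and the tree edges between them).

Every bag has size at most 2, so the width is 2 − 1 = 1 and tw(G) ≤ 1. Any graph with an edge has treewidth ≥ 1, and G has the edge 6–2. Combining the bounds, tw(G) = 1.

Treewidth 1.
One such decomposition:
Bags: B1 = {2, 6}  B2 = {6, 7}  B3 = {4, 7}  B4 = {0, 6}  B5 = {5, 7}  B6 = {7, 8}  B7 = {3, 7}  B8 = {1, 7}
Tree: B1–B2, B2–B3, B1–B4, B2–B5, B2–B6, B5–B7, B3–B8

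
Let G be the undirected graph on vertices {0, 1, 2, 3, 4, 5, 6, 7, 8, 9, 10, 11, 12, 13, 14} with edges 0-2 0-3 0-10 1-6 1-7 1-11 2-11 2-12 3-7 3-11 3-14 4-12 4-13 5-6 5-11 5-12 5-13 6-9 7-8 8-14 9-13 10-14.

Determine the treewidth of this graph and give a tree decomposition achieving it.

Each bag holds 4 vertices, so the decomposition has width 3, which upper-bounds the treewidth. For the lower bound: the 4 vertex sets {8,10,14}, {0}, {3}, {1,2,7,11} are disjoint, each induces a connected subgraph, and every pair is joined by at least one edge of G. Contracting each set to a single vertex therefore yields K_{4} as a minor, and since treewidth is minor-monotone, tw(G) ≥ tw(K_{4}) = 3. Hence tw(G) = 3 exactly.

Treewidth 3.
Bags: B1 = {0, 8, 10, 14}  B2 = {0, 3, 8, 14}  B3 = {0, 3, 7, 8}  B4 = {0, 2, 3, 7}  B5 = {2, 3, 7, 11}  B6 = {1, 2, 7, 11}  B7 = {1, 2, 11, 12}  B8 = {1, 5, 11, 12}  B9 = {1, 5, 6, 12}  B10 = {4, 5, 6, 12}  B11 = {4, 5, 6, 13}  B12 = {4, 6, 9, 13}
Tree: B1–B2, B2–B3, B3–B4, B4–B5, B5–B6, B6–B7, B7–B8, B8–B9, B9–B10, B10–B11, B11–B12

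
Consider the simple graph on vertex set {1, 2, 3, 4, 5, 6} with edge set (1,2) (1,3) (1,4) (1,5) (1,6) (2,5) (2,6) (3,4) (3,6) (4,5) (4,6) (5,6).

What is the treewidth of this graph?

A width-3 tree decomposition is:
Bags: B1 = {1, 4, 5, 6}  B2 = {1, 2, 5, 6}  B3 = {1, 3, 4, 6}
Tree: B1–B2, B1–B3
The largest bag has 4 vertices, giving width 3; this decomposition certifies tw(G) ≤ 3. For the lower bound, the 4 vertices {1, 2, 5, 6} are pairwise adjacent, and any tree decomposition puts a clique entirely inside one bag — forcing width ≥ 3. Combining the bounds, tw(G) = 3.

3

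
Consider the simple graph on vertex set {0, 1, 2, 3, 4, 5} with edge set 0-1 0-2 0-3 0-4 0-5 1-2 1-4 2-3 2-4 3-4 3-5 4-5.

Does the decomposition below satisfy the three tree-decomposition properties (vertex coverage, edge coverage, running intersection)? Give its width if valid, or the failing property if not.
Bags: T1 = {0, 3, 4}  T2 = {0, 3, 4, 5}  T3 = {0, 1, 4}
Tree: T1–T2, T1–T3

No — vertex 2 appears in no bag.

A tree decomposition must satisfy three properties: every vertex lies in some bag; for every edge, both endpoints lie together in some bag; and for every vertex, the bags containing it form a connected subtree. Here vertex 2 appears in no bag, so the decomposition is invalid.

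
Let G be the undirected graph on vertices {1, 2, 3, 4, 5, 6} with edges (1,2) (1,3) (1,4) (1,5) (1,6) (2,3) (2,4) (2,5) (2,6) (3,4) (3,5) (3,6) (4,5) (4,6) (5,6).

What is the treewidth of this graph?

A width-5 tree decomposition is:
Bags: B1 = {1, 2, 3, 4, 5, 6}
Tree: (single bag)
With just one bag of size 6, the width is 6 − 1 = 5, so tw(G) ≤ 5. Conversely, {1, 2, 3, 4, 5, 6} is a clique of size 6, and the vertices of any clique must share a bag in every tree decomposition; so some bag has ≥ 6 vertices and tw(G) ≥ 5. Therefore the treewidth is 5.

5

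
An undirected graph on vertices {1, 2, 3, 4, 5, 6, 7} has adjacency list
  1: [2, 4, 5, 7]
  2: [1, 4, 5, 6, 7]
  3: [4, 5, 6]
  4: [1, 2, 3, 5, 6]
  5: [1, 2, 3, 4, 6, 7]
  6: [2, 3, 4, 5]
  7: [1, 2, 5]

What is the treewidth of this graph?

3

A width-3 tree decomposition is:
Bags: B1 = {3, 4, 5, 6}  B2 = {2, 4, 5, 6}  B3 = {1, 2, 4, 5}  B4 = {1, 2, 5, 7}
Tree: B1–B2, B2–B3, B3–B4
Every bag has size at most 4, so the width is 4 − 1 = 3 and tw(G) ≤ 3. For the lower bound, the 4 vertices {1, 2, 4, 5} are pairwise adjacent, and any tree decomposition puts a clique entirely inside one bag — forcing width ≥ 3. The upper and lower bounds meet at 3, so that is the treewidth.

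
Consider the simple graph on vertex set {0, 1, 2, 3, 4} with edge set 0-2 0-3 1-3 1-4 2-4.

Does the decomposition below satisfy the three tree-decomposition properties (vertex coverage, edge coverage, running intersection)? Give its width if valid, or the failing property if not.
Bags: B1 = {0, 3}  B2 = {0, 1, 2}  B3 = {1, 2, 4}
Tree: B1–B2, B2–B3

A tree decomposition must satisfy three properties: every vertex lies in some bag; for every edge, both endpoints lie together in some bag; and for every vertex, the bags containing it form a connected subtree. Here edge (1,3) lies in no bag, so the decomposition is invalid.

No — edge (1,3) lies in no bag.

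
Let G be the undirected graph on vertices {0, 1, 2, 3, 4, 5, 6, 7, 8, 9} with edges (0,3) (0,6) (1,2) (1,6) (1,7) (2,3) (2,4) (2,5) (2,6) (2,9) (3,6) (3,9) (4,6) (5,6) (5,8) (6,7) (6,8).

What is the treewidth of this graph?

A width-2 tree decomposition is:
Bags: B1 = {2, 4, 6}  B2 = {2, 3, 6}  B3 = {0, 3, 6}  B4 = {1, 2, 6}  B5 = {2, 5, 6}  B6 = {5, 6, 8}  B7 = {1, 6, 7}  B8 = {2, 3, 9}
Tree: B1–B2, B2–B3, B1–B4, B1–B5, B5–B6, B4–B7, B2–B8
Every bag has size at most 3, so the width is 3 − 1 = 2 and tw(G) ≤ 2. On the other hand G contains the 3-clique {2, 3, 9}. A clique must lie in a single bag of any decomposition, so no decomposition can have width below 2. Combining the bounds, tw(G) = 2.

2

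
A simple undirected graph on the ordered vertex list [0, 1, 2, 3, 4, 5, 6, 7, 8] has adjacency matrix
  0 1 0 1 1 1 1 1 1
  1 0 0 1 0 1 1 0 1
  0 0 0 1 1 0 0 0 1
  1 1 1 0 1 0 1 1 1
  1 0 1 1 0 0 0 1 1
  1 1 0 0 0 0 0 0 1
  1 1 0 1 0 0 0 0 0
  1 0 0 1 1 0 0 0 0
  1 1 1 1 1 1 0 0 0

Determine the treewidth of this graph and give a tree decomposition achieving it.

Treewidth 3.
Bags: B1 = {0, 3, 4, 8}  B2 = {2, 3, 4, 8}  B3 = {0, 1, 3, 8}  B4 = {0, 1, 5, 8}  B5 = {0, 1, 3, 6}  B6 = {0, 3, 4, 7}
Tree: B1–B2, B1–B3, B3–B4, B3–B5, B1–B6

The largest bag has 4 vertices, giving width 3; this decomposition certifies tw(G) ≤ 3. Conversely, {0, 1, 3, 8} is a clique of size 4, and the vertices of any clique must share a bag in every tree decomposition; so some bag has ≥ 4 vertices and tw(G) ≥ 3. Hence tw(G) = 3 exactly.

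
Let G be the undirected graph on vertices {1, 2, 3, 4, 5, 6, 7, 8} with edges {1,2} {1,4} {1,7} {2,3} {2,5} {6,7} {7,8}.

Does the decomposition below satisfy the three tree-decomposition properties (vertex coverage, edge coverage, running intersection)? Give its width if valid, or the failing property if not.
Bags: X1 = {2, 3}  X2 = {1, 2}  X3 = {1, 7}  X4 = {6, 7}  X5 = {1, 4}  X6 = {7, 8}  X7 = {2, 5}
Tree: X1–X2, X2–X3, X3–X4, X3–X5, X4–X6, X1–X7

Yes; width 1.

Every vertex of G appears in some bag (union = {1, 2, 3, 4, 5, 6, 7, 8}); every edge is covered by a bag; and for each vertex v the set of bags containing v is connected in the bag tree. The decomposition is therefore valid. The largest bag has 2 vertices, so the width is 1.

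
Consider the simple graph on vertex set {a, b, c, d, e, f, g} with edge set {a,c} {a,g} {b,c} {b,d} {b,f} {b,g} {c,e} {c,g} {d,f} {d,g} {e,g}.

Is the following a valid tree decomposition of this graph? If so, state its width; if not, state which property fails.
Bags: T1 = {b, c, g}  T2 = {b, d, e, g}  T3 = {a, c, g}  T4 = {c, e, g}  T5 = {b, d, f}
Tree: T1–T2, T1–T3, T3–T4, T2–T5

A tree decomposition must satisfy three properties: every vertex lies in some bag; for every edge, both endpoints lie together in some bag; and for every vertex, the bags containing it form a connected subtree. Here bags containing vertex e are not connected in the tree, so the decomposition is invalid.

No — bags containing vertex e are not connected in the tree.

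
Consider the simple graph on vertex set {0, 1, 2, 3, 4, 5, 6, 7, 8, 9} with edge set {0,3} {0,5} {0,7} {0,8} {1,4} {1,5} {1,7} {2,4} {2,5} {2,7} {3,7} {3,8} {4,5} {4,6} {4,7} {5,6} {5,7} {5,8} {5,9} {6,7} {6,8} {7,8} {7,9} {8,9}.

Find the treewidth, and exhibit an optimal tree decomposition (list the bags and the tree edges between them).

Every bag has size at most 4, so the width is 4 − 1 = 3 and tw(G) ≤ 3. On the other hand G contains the 4-clique {0, 3, 7, 8}. A clique must lie in a single bag of any decomposition, so no decomposition can have width below 3. Combining the bounds, tw(G) = 3.

Treewidth 3.
One such decomposition:
Bags: B1 = {0, 5, 7, 8}  B2 = {5, 6, 7, 8}  B3 = {4, 5, 6, 7}  B4 = {2, 4, 5, 7}  B5 = {1, 4, 5, 7}  B6 = {0, 3, 7, 8}  B7 = {5, 7, 8, 9}
Tree: B1–B2, B2–B3, B3–B4, B4–B5, B1–B6, B1–B7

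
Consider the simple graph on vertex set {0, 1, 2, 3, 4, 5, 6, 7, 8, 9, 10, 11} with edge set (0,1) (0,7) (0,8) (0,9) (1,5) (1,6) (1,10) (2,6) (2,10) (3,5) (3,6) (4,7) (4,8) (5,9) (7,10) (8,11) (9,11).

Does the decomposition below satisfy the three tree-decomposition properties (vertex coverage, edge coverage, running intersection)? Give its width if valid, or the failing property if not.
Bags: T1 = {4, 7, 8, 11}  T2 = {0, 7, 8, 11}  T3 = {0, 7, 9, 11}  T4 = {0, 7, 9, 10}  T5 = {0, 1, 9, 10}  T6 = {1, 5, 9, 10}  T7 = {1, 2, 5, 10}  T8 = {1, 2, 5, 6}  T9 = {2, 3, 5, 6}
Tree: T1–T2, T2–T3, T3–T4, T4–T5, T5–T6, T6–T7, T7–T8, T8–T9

Yes; width 3.

Vertex coverage: the bags together contain {0, 1, 2, 3, 4, 5, 6, 7, 8, 9, 10, 11}, the full vertex set. Edge coverage: each edge of G has both endpoints in at least one bag. Running intersection: for every vertex, the bags containing it form a connected subtree. All three properties hold, so this is a valid tree decomposition of width max|bag| − 1 = 3, and hence tw(G) ≤ 3.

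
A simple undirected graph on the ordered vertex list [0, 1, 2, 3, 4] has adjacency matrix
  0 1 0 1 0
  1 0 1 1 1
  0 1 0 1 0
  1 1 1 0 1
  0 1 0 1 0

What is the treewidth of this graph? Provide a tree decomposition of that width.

Treewidth 2.
One such decomposition:
Bags: B1 = {1, 3, 4}  B2 = {0, 1, 3}  B3 = {1, 2, 3}
Tree: B1–B2, B2–B3

The largest bag has 3 vertices, giving width 2; this decomposition certifies tw(G) ≤ 2. For the lower bound, the 3 vertices {0, 1, 3} are pairwise adjacent, and any tree decomposition puts a clique entirely inside one bag — forcing width ≥ 2. The upper and lower bounds meet at 2, so that is the treewidth.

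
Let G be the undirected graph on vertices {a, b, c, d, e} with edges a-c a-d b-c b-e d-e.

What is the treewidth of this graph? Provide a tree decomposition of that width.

Treewidth 2.
One optimal decomposition is:
Bags: B1 = {a, d, e}  B2 = {a, b, e}  B3 = {a, b, c}
Tree: B1–B2, B2–B3

The largest bag has 3 vertices, giving width 2; this decomposition certifies tw(G) ≤ 2. Since a–d–e–b–c–a is a cycle in G, G is not acyclic. Forests are exactly the graphs of treewidth ≤ 1, so tw(G) ≥ 2. The upper and lower bounds meet at 2, so that is the treewidth.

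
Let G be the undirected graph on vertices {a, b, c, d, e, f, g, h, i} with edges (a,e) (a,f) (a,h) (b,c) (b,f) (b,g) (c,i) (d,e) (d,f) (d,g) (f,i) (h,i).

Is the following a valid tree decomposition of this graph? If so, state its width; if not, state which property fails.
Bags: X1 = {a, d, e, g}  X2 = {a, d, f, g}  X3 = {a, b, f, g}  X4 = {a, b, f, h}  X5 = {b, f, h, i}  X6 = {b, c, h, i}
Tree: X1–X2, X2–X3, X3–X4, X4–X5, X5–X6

Yes; width 3.

Checking the three conditions: (i) the bags cover all of {a, b, c, d, e, f, g, h, i}; (ii) for each edge, some bag contains both endpoints; (iii) the bags containing any fixed vertex form a subtree. All hold, so the decomposition is valid with width 4 − 1 = 3.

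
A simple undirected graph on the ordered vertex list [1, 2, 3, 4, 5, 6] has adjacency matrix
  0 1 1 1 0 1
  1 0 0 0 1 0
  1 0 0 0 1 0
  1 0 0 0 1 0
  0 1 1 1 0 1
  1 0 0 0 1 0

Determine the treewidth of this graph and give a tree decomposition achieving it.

The largest bag has 3 vertices, giving width 2; this decomposition certifies tw(G) ≤ 2. The edges 5–6–1–2–5 form a cycle, so G is not a tree and its treewidth is at least 2. Therefore the treewidth is 2.

Treewidth 2.
One such decomposition:
Bags: B1 = {1, 5, 6}  B2 = {1, 2, 5}  B3 = {1, 3, 5}  B4 = {1, 4, 5}
Tree: B1–B2, B2–B3, B3–B4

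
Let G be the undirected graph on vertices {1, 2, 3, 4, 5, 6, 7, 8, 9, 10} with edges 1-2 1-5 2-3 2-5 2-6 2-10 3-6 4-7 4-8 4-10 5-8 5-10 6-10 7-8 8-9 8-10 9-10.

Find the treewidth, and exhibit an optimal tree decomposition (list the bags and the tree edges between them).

Treewidth 2.
One such decomposition:
Bags: B1 = {2, 5, 10}  B2 = {5, 8, 10}  B3 = {1, 2, 5}  B4 = {2, 6, 10}  B5 = {4, 8, 10}  B6 = {4, 7, 8}  B7 = {8, 9, 10}  B8 = {2, 3, 6}
Tree: B1–B2, B1–B3, B1–B4, B2–B5, B5–B6, B5–B7, B4–B8

Every bag has size at most 3, so the width is 3 − 1 = 2 and tw(G) ≤ 2. Conversely, {1, 2, 5} is a clique of size 3, and the vertices of any clique must share a bag in every tree decomposition; so some bag has ≥ 3 vertices and tw(G) ≥ 2. Combining the bounds, tw(G) = 2.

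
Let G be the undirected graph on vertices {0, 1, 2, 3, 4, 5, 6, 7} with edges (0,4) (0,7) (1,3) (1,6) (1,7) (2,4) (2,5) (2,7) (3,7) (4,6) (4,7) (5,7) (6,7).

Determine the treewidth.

2

A width-2 tree decomposition is:
Bags: B1 = {4, 6, 7}  B2 = {0, 4, 7}  B3 = {1, 6, 7}  B4 = {2, 4, 7}  B5 = {1, 3, 7}  B6 = {2, 5, 7}
Tree: B1–B2, B1–B3, B1–B4, B3–B5, B4–B6
The largest bag has 3 vertices, giving width 2; this decomposition certifies tw(G) ≤ 2. Conversely, {1, 3, 7} is a clique of size 3, and the vertices of any clique must share a bag in every tree decomposition; so some bag has ≥ 3 vertices and tw(G) ≥ 2. Hence tw(G) = 2 exactly.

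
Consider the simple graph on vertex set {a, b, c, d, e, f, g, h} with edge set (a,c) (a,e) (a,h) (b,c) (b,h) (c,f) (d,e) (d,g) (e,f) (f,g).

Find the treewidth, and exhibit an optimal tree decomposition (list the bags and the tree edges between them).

Each bag holds 3 vertices, so the decomposition has width 2, which upper-bounds the treewidth. Since g–d–e–f–g is a cycle in G, G is not acyclic. Forests are exactly the graphs of treewidth ≤ 1, so tw(G) ≥ 2. Therefore the treewidth is 2.

Treewidth 2.
One such decomposition:
Bags: B1 = {d, f, g}  B2 = {d, e, f}  B3 = {c, e, f}  B4 = {a, c, e}  B5 = {a, b, c}  B6 = {a, b, h}
Tree: B1–B2, B2–B3, B3–B4, B4–B5, B5–B6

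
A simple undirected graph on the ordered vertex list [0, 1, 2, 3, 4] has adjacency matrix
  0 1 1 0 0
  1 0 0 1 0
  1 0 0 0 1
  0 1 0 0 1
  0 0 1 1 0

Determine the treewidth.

A width-2 tree decomposition is:
Bags: B1 = {1, 3, 4}  B2 = {0, 1, 4}  B3 = {0, 2, 4}
Tree: B1–B2, B2–B3
The largest bag has 3 vertices, giving width 2; this decomposition certifies tw(G) ≤ 2. Since 4–3–1–0–2–4 is a cycle in G, G is not acyclic. Forests are exactly the graphs of treewidth ≤ 1, so tw(G) ≥ 2. Hence tw(G) = 2 exactly.

2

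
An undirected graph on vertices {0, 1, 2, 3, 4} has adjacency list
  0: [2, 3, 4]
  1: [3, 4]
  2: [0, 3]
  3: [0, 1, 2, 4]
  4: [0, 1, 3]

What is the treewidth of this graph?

2

A width-2 tree decomposition is:
Bags: B1 = {1, 3, 4}  B2 = {0, 3, 4}  B3 = {0, 2, 3}
Tree: B1–B2, B2–B3
Every bag has size at most 3, so the width is 3 − 1 = 2 and tw(G) ≤ 2. Conversely, {0, 2, 3} is a clique of size 3, and the vertices of any clique must share a bag in every tree decomposition; so some bag has ≥ 3 vertices and tw(G) ≥ 2. Hence tw(G) = 2 exactly.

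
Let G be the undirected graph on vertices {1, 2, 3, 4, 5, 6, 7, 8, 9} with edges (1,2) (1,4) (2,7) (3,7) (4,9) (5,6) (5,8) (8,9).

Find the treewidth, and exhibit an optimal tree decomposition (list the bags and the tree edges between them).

The largest bag has 2 vertices, giving width 1; this decomposition certifies tw(G) ≤ 1. Since G has at least one edge (e.g. 3–7), it is not an edgeless graph, so tw(G) ≥ 1. Hence tw(G) = 1 exactly.

Treewidth 1.
One optimal decomposition is:
Bags: B1 = {3, 7}  B2 = {2, 7}  B3 = {1, 2}  B4 = {1, 4}  B5 = {4, 9}  B6 = {8, 9}  B7 = {5, 8}  B8 = {5, 6}
Tree: B1–B2, B2–B3, B3–B4, B4–B5, B5–B6, B6–B7, B7–B8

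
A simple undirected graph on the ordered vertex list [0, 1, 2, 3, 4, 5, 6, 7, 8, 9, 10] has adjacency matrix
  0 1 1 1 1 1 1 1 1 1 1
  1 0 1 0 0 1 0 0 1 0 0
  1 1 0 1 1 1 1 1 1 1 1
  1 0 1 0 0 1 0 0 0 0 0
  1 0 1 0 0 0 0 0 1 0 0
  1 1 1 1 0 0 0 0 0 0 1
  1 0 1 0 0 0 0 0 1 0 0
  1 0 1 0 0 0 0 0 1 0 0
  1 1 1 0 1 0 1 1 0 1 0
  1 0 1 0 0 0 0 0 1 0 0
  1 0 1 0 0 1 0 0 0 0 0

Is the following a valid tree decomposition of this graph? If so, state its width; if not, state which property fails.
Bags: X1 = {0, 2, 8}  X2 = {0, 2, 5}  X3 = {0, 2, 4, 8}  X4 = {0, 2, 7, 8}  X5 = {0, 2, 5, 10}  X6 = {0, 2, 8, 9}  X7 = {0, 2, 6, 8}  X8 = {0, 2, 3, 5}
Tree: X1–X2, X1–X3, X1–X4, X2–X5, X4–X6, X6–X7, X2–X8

No — vertex 1 appears in no bag.

A tree decomposition must satisfy three properties: every vertex lies in some bag; for every edge, both endpoints lie together in some bag; and for every vertex, the bags containing it form a connected subtree. Here vertex 1 appears in no bag, so the decomposition is invalid.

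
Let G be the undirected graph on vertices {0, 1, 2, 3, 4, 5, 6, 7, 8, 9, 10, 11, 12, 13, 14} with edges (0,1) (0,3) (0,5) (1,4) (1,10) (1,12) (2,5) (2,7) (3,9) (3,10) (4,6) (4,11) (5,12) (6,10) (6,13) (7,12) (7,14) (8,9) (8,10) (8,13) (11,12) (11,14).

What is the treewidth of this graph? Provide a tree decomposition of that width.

Each bag holds 4 vertices, so the decomposition has width 3, which upper-bounds the treewidth. For the lower bound: the 4 vertex sets {8,9,13}, {3}, {10}, {0,1,4,6} are disjoint, each induces a connected subgraph, and every pair is joined by at least one edge of G. Contracting each set to a single vertex therefore yields K_{4} as a minor, and since treewidth is minor-monotone, tw(G) ≥ tw(K_{4}) = 3. The upper and lower bounds meet at 3, so that is the treewidth.

Treewidth 3.
One optimal decomposition is:
Bags: B1 = {3, 8, 9, 13}  B2 = {3, 8, 10, 13}  B3 = {3, 6, 10, 13}  B4 = {0, 3, 6, 10}  B5 = {0, 1, 6, 10}  B6 = {0, 1, 4, 6}  B7 = {0, 1, 4, 5}  B8 = {1, 4, 5, 12}  B9 = {4, 5, 11, 12}  B10 = {2, 5, 11, 12}  B11 = {2, 7, 11, 12}  B12 = {2, 7, 11, 14}
Tree: B1–B2, B2–B3, B3–B4, B4–B5, B5–B6, B6–B7, B7–B8, B8–B9, B9–B10, B10–B11, B11–B12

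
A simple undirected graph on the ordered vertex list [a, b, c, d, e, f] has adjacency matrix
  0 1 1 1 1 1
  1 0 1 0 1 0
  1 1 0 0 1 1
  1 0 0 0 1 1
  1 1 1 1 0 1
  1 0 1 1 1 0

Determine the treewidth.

3

A width-3 tree decomposition is:
Bags: B1 = {a, c, e, f}  B2 = {a, d, e, f}  B3 = {a, b, c, e}
Tree: B1–B2, B1–B3
Every bag has size at most 4, so the width is 4 − 1 = 3 and tw(G) ≤ 3. On the other hand G contains the 4-clique {a, d, e, f}. A clique must lie in a single bag of any decomposition, so no decomposition can have width below 3. The upper and lower bounds meet at 3, so that is the treewidth.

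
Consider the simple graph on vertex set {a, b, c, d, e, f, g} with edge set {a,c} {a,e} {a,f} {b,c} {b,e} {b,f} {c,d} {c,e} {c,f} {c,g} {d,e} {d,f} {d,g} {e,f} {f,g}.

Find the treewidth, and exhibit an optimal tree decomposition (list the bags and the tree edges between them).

Treewidth 3.
One optimal decomposition is:
Bags: B1 = {a, c, e, f}  B2 = {c, d, e, f}  B3 = {b, c, e, f}  B4 = {c, d, f, g}
Tree: B1–B2, B2–B3, B2–B4

Every bag has size at most 4, so the width is 4 − 1 = 3 and tw(G) ≤ 3. For the lower bound, the 4 vertices {c, d, f, g} are pairwise adjacent, and any tree decomposition puts a clique entirely inside one bag — forcing width ≥ 3. The upper and lower bounds meet at 3, so that is the treewidth.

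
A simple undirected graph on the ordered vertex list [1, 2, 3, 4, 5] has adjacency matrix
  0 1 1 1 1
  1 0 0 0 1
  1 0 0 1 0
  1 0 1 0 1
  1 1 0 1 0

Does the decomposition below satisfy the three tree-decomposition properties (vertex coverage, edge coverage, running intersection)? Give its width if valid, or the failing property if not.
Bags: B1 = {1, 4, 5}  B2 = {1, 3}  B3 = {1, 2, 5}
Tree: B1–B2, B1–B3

No — edge (4,3) lies in no bag.

A tree decomposition must satisfy three properties: every vertex lies in some bag; for every edge, both endpoints lie together in some bag; and for every vertex, the bags containing it form a connected subtree. Here edge (4,3) lies in no bag, so the decomposition is invalid.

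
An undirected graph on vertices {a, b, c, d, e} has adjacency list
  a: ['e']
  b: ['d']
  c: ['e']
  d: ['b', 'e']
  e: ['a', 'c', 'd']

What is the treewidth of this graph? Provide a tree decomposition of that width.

Treewidth 1.
Bags: B1 = {d, e}  B2 = {a, e}  B3 = {c, e}  B4 = {b, d}
Tree: B1–B2, B1–B3, B1–B4

Every bag has size at most 2, so the width is 2 − 1 = 1 and tw(G) ≤ 1. G has an edge, so its treewidth is at least 1. Combining the bounds, tw(G) = 1.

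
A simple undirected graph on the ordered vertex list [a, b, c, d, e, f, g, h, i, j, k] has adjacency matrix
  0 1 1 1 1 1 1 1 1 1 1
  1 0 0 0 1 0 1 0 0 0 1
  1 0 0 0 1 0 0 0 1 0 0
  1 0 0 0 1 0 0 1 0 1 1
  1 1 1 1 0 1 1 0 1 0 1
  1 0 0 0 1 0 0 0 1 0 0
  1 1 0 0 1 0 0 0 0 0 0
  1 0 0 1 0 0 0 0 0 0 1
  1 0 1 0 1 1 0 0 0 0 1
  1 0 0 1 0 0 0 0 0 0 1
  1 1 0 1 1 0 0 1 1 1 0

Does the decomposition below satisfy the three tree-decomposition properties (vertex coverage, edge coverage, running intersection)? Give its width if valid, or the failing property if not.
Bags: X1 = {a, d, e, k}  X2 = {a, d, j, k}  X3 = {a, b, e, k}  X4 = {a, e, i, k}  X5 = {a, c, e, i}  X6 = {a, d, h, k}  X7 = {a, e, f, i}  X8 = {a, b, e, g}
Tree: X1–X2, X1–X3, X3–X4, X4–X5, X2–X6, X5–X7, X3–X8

Yes; width 3.

Vertex coverage: the bags together contain {a, b, c, d, e, f, g, h, i, j, k}, the full vertex set. Edge coverage: each edge of G has both endpoints in at least one bag. Running intersection: for every vertex, the bags containing it form a connected subtree. All three properties hold, so this is a valid tree decomposition of width max|bag| − 1 = 3, and hence tw(G) ≤ 3.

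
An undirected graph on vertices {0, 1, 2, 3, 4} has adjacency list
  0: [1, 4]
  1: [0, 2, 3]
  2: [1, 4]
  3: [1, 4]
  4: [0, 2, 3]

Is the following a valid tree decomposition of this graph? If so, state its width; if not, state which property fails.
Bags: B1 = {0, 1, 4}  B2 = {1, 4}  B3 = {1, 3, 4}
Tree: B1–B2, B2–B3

A tree decomposition must satisfy three properties: every vertex lies in some bag; for every edge, both endpoints lie together in some bag; and for every vertex, the bags containing it form a connected subtree. Here vertex 2 appears in no bag, so the decomposition is invalid.

No — vertex 2 appears in no bag.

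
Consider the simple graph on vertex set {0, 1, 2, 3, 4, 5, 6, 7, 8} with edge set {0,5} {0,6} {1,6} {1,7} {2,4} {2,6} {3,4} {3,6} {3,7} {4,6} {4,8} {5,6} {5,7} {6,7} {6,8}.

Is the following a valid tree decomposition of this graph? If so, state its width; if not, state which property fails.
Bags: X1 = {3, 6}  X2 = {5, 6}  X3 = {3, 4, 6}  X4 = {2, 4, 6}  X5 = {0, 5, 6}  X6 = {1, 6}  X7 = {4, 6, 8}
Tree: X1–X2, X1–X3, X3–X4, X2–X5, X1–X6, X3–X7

A tree decomposition must satisfy three properties: every vertex lies in some bag; for every edge, both endpoints lie together in some bag; and for every vertex, the bags containing it form a connected subtree. Here vertex 7 appears in no bag, so the decomposition is invalid.

No — vertex 7 appears in no bag.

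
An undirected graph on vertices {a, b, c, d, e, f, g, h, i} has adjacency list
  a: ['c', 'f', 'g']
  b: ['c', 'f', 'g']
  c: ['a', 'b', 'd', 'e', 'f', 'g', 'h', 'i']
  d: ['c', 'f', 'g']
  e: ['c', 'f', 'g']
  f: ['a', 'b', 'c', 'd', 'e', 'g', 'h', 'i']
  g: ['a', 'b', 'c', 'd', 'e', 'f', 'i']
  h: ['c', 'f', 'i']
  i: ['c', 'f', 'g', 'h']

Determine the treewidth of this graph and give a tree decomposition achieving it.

Treewidth 3.
One optimal decomposition is:
Bags: B1 = {c, e, f, g}  B2 = {c, f, g, i}  B3 = {c, f, h, i}  B4 = {b, c, f, g}  B5 = {c, d, f, g}  B6 = {a, c, f, g}
Tree: B1–B2, B2–B3, B1–B4, B2–B5, B1–B6

The largest bag has 4 vertices, giving width 3; this decomposition certifies tw(G) ≤ 3. On the other hand G contains the 4-clique {c, d, f, g}. A clique must lie in a single bag of any decomposition, so no decomposition can have width below 3. The upper and lower bounds meet at 3, so that is the treewidth.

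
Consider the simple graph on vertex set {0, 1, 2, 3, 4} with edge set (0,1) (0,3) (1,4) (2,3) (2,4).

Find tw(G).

2

A width-2 tree decomposition is:
Bags: B1 = {1, 2, 4}  B2 = {0, 1, 2}  B3 = {0, 2, 3}
Tree: B1–B2, B2–B3
Each bag holds 3 vertices, so the decomposition has width 2, which upper-bounds the treewidth. For the lower bound, G contains the cycle 2–4–1–0–3–2, so G is not a forest; only forests have treewidth ≤ 1, hence tw(G) ≥ 2. Hence tw(G) = 2 exactly.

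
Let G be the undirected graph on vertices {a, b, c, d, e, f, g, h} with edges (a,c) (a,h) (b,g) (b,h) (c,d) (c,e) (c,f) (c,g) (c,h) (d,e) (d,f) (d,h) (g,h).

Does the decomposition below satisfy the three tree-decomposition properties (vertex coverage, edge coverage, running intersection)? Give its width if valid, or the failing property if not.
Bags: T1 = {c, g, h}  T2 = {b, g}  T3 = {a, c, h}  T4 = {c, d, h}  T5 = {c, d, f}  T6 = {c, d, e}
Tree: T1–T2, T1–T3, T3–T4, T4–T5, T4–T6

A tree decomposition must satisfy three properties: every vertex lies in some bag; for every edge, both endpoints lie together in some bag; and for every vertex, the bags containing it form a connected subtree. Here edge (h,b) lies in no bag, so the decomposition is invalid.

No — edge (h,b) lies in no bag.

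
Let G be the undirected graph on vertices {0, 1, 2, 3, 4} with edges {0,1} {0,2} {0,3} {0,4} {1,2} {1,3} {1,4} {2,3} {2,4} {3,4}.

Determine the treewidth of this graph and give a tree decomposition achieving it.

Treewidth 4.
One such decomposition:
Bags: B1 = {0, 1, 2, 3, 4}
Tree: (single bag)

A single bag containing all 5 vertices is trivially a valid decomposition of width 4. For the lower bound, the 5 vertices {0, 1, 2, 3, 4} are pairwise adjacent, and any tree decomposition puts a clique entirely inside one bag — forcing width ≥ 4. Therefore the treewidth is 4.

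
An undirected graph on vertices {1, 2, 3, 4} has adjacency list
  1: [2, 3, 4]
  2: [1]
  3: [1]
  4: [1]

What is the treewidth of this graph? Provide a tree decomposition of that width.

Each bag holds 2 vertices, so the decomposition has width 1, which upper-bounds the treewidth. G has an edge, so its treewidth is at least 1. Hence tw(G) = 1 exactly.

Treewidth 1.
Bags: B1 = {1, 2}  B2 = {1, 4}  B3 = {1, 3}
Tree: B1–B2, B2–B3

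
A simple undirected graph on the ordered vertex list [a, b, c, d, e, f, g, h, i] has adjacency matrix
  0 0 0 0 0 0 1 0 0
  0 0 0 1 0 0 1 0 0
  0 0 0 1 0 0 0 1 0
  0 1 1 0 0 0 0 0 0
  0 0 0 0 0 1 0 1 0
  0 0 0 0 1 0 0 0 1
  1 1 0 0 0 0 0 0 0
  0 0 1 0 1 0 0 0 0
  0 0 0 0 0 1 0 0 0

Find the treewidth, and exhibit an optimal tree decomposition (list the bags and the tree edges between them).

Treewidth 1.
One such decomposition:
Bags: B1 = {f, i}  B2 = {e, f}  B3 = {e, h}  B4 = {c, h}  B5 = {c, d}  B6 = {b, d}  B7 = {b, g}  B8 = {a, g}
Tree: B1–B2, B2–B3, B3–B4, B4–B5, B5–B6, B6–B7, B7–B8

The largest bag has 2 vertices, giving width 1; this decomposition certifies tw(G) ≤ 1. Since G has at least one edge (e.g. i–f), it is not an edgeless graph, so tw(G) ≥ 1. Combining the bounds, tw(G) = 1.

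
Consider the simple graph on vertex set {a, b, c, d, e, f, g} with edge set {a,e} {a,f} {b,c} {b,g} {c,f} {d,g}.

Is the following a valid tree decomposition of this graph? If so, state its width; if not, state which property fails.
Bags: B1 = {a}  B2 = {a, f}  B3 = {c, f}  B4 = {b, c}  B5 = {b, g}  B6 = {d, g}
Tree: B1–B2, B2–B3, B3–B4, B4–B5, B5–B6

No — vertex e appears in no bag.

A tree decomposition must satisfy three properties: every vertex lies in some bag; for every edge, both endpoints lie together in some bag; and for every vertex, the bags containing it form a connected subtree. Here vertex e appears in no bag, so the decomposition is invalid.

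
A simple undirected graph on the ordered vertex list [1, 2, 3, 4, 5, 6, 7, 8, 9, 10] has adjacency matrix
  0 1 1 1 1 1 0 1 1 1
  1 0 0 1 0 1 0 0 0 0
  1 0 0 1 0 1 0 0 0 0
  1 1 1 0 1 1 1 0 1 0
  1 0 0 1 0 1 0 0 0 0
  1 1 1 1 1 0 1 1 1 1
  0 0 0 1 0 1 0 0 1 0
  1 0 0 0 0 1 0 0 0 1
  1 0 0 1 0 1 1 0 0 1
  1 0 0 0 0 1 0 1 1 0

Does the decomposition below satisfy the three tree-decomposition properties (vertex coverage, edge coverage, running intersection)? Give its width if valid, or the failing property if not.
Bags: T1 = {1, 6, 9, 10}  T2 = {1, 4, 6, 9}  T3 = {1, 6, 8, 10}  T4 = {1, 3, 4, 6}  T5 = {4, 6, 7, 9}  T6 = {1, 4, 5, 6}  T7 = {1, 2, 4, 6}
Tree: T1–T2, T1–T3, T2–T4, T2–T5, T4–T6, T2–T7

Yes; width 3.

Checking the three conditions: (i) the bags cover all of {1, 2, 3, 4, 5, 6, 7, 8, 9, 10}; (ii) for each edge, some bag contains both endpoints; (iii) the bags containing any fixed vertex form a subtree. All hold, so the decomposition is valid with width 4 − 1 = 3.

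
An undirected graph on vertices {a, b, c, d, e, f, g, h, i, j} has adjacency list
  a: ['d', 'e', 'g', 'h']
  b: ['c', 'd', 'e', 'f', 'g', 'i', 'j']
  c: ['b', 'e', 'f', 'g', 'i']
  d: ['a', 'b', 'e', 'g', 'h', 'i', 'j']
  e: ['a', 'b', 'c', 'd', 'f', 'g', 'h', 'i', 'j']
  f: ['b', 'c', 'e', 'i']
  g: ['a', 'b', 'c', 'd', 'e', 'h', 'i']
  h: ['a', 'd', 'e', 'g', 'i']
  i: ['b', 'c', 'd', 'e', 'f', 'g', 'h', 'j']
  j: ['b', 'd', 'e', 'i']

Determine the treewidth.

4

A width-4 tree decomposition is:
Bags: B1 = {d, e, g, h, i}  B2 = {b, d, e, g, i}  B3 = {a, d, e, g, h}  B4 = {b, c, e, g, i}  B5 = {b, d, e, i, j}  B6 = {b, c, e, f, i}
Tree: B1–B2, B1–B3, B2–B4, B2–B5, B4–B6
The largest bag has 5 vertices, giving width 4; this decomposition certifies tw(G) ≤ 4. On the other hand G contains the 5-clique {a, d, e, g, h}. A clique must lie in a single bag of any decomposition, so no decomposition can have width below 4. The upper and lower bounds meet at 4, so that is the treewidth.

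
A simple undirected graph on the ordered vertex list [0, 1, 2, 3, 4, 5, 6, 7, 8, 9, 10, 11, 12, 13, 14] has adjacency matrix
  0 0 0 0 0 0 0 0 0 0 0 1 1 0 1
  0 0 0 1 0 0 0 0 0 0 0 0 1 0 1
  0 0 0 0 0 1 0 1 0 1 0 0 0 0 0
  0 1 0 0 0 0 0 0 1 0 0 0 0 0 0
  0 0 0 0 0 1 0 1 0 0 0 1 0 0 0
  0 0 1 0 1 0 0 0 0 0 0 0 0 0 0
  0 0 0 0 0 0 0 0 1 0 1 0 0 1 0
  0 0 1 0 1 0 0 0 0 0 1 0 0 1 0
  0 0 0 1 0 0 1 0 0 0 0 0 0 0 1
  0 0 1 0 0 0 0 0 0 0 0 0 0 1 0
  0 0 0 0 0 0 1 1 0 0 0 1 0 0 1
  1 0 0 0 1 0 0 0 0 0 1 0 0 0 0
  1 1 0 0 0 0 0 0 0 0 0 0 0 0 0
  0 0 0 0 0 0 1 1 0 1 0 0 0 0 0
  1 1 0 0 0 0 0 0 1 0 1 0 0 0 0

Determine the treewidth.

A width-3 tree decomposition is:
Bags: B1 = {2, 5, 9, 13}  B2 = {2, 5, 7, 13}  B3 = {4, 5, 7, 13}  B4 = {4, 6, 7, 13}  B5 = {4, 6, 7, 10}  B6 = {4, 6, 10, 11}  B7 = {6, 8, 10, 11}  B8 = {8, 10, 11, 14}  B9 = {0, 8, 11, 14}  B10 = {0, 3, 8, 14}  B11 = {0, 1, 3, 14}  B12 = {0, 1, 3, 12}
Tree: B1–B2, B2–B3, B3–B4, B4–B5, B5–B6, B6–B7, B7–B8, B8–B9, B9–B10, B10–B11, B11–B12
Each bag holds 4 vertices, so the decomposition has width 3, which upper-bounds the treewidth. For the lower bound: the 4 vertex sets {2,5,9}, {13}, {7}, {4,6,10,11} are disjoint, each induces a connected subgraph, and every pair is joined by at least one edge of G. Contracting each set to a single vertex therefore yields K_{4} as a minor, and since treewidth is minor-monotone, tw(G) ≥ tw(K_{4}) = 3. Combining the bounds, tw(G) = 3.

3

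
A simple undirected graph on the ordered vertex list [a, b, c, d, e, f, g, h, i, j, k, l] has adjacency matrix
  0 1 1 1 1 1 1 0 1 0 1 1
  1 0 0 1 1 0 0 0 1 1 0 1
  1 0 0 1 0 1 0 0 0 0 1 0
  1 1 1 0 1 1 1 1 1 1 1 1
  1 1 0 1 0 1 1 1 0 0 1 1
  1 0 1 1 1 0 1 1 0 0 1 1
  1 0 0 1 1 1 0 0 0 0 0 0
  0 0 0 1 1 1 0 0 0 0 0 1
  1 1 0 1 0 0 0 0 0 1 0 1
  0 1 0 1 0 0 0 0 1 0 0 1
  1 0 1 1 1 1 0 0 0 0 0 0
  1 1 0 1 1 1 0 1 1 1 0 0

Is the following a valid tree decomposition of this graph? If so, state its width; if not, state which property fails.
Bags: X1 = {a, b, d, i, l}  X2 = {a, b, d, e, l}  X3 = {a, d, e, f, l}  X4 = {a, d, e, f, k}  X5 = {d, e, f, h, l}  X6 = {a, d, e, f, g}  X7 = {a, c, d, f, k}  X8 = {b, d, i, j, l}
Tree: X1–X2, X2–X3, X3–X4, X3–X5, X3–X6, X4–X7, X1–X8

Vertex coverage: the bags together contain {a, b, c, d, e, f, g, h, i, j, k, l}, the full vertex set. Edge coverage: each edge of G has both endpoints in at least one bag. Running intersection: for every vertex, the bags containing it form a connected subtree. All three properties hold, so this is a valid tree decomposition of width max|bag| − 1 = 4, and hence tw(G) ≤ 4.

Yes; width 4.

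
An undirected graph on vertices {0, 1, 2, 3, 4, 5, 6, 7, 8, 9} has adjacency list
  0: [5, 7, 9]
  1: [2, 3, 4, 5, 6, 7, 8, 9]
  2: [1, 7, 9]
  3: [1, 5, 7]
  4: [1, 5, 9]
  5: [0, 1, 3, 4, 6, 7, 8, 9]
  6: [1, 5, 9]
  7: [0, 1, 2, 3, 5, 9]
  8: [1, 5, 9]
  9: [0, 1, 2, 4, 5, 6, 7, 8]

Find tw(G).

3

A width-3 tree decomposition is:
Bags: B1 = {1, 5, 7, 9}  B2 = {0, 5, 7, 9}  B3 = {1, 4, 5, 9}  B4 = {1, 5, 8, 9}  B5 = {1, 5, 6, 9}  B6 = {1, 3, 5, 7}  B7 = {1, 2, 7, 9}
Tree: B1–B2, B1–B3, B1–B4, B4–B5, B1–B6, B1–B7
Each bag holds 4 vertices, so the decomposition has width 3, which upper-bounds the treewidth. On the other hand G contains the 4-clique {0, 5, 7, 9}. A clique must lie in a single bag of any decomposition, so no decomposition can have width below 3. Hence tw(G) = 3 exactly.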